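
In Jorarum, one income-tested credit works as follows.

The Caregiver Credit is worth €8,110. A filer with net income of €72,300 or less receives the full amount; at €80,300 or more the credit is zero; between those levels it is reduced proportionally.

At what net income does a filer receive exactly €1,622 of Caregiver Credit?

€78,700

€1,622 is 1,622/8,110 of the full €8,110, so 6,488/8,110 of the €8,000 range has been used: income = €72,300 + €8,000 × 6,488/8,110 = €78,700.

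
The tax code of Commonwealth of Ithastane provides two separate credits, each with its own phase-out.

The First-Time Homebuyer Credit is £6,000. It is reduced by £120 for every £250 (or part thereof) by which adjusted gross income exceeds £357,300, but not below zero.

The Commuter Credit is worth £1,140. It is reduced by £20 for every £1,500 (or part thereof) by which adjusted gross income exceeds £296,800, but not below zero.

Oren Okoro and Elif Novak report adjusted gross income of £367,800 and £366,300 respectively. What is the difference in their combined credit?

£740

Oren (£367,800): First-Time Homebuyer Credit: income exceeds £357,300 by £10,500, which is 42 full-or-partial £250 increments; reduction = 42 × £120 = £5,040, leaving £960. Commuter Credit: income exceeds £296,800 by £71,000, which is 48 full-or-partial £1,500 increments; reduction = 48 × £20 = £960, leaving £180. total £960 + £180 = £1,140
Elif (£366,300): First-Time Homebuyer Credit: income exceeds £357,300 by £9,000, which is 36 full-or-partial £250 increments; reduction = 36 × £120 = £4,320, leaving £1,680. Commuter Credit: income exceeds £296,800 by £69,500, which is 47 full-or-partial £1,500 increments; reduction = 47 × £20 = £940, leaving £200. total £1,680 + £200 = £1,880
Difference: |£1,140 − £1,880| = £740.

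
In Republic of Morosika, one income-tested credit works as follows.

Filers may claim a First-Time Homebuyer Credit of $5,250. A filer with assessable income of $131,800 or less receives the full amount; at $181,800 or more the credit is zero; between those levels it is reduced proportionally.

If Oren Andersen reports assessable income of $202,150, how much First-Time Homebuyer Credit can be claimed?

First-Time Homebuyer Credit: $202,150 is at or above $181,800, so the credit is $0.

$0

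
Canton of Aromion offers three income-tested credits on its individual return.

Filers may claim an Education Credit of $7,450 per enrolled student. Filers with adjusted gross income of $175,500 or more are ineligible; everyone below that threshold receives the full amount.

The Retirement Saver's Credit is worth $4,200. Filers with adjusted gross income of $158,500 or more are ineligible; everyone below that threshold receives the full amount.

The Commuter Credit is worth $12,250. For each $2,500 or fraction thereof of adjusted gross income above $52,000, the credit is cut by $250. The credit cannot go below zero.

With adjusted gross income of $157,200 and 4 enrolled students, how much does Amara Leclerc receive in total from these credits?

$35,500

Education Credit: base = 4 × $7,450 = $29,800. $157,200 is below the $175,500 cutoff, so the full $29,800 applies.
Retirement Saver's Credit: $157,200 is below the $158,500 cutoff, so the full $4,200 applies.
Commuter Credit: income exceeds $52,000 by $105,200, which is 43 full-or-partial $2,500 increments; reduction = 43 × $250 = $10,750, leaving $1,500.
Total: $29,800 + $4,200 + $1,500 = $35,500.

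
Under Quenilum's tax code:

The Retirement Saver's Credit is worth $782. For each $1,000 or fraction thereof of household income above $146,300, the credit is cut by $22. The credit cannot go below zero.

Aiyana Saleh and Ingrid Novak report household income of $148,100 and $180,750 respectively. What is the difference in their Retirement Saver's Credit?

Aiyana ($148,100): Retirement Saver's Credit: income exceeds $146,300 by $1,800, which is 2 full-or-partial $1,000 increments; reduction = 2 × $22 = $44, leaving $738.
Ingrid ($180,750): Retirement Saver's Credit: income exceeds $146,300 by $34,450, which is 35 full-or-partial $1,000 increments; reduction = 35 × $22 = $770, leaving $12.
Difference: |$738 − $12| = $726.

$726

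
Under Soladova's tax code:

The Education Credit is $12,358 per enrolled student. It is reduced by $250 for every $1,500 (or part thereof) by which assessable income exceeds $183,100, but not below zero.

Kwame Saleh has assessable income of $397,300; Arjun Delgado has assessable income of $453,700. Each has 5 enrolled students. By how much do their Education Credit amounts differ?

$9,500

Kwame ($397,300): Education Credit: base = 5 × $12,358 = $61,790. income exceeds $183,100 by $214,200, which is 143 full-or-partial $1,500 increments; reduction = 143 × $250 = $35,750, leaving $26,040.
Arjun ($453,700): Education Credit: base = 5 × $12,358 = $61,790. income exceeds $183,100 by $270,600, which is 181 full-or-partial $1,500 increments; reduction = 181 × $250 = $45,250, leaving $16,540.
Difference: |$26,040 − $16,540| = $9,500.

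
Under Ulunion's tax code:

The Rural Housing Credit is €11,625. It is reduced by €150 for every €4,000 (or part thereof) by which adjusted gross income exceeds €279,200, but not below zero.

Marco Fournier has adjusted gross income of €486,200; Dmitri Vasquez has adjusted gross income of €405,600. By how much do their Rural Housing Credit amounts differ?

€3,000

Marco (€486,200): Rural Housing Credit: income exceeds €279,200 by €207,000, which is 52 full-or-partial €4,000 increments; reduction = 52 × €150 = €7,800, leaving €3,825.
Dmitri (€405,600): Rural Housing Credit: income exceeds €279,200 by €126,400, which is 32 full-or-partial €4,000 increments; reduction = 32 × €150 = €4,800, leaving €6,825.
Difference: |€3,825 − €6,825| = €3,000.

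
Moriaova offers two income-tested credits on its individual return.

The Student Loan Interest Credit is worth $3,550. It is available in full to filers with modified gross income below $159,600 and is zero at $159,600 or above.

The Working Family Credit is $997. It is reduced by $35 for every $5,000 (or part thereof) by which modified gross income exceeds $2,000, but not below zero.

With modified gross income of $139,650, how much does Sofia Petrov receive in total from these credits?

$3,567

Student Loan Interest Credit: $139,650 is below the $159,600 cutoff, so the full $3,550 applies.
Working Family Credit: income exceeds $2,000 by $137,650, which is 28 full-or-partial $5,000 increments; reduction = 28 × $35 = $980, leaving $17.
Total: $3,550 + $17 = $3,567.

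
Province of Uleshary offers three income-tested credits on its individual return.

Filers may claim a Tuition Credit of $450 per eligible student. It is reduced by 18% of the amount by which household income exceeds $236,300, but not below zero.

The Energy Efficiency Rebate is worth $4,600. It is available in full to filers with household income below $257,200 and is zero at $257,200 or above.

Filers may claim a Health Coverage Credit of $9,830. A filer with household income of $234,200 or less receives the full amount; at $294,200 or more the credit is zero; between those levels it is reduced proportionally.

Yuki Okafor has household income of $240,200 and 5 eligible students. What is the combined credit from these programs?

$14,995

Tuition Credit: base = 5 × $450 = $2,250. 18% of the $3,900 excess over $236,300 is $702; credit = $2,250 − $702 = $1,548.
Energy Efficiency Rebate: $240,200 is below the $257,200 cutoff, so the full $4,600 applies.
Health Coverage Credit: $240,200 is $6,000 into a $60,000 phase-out range, leaving 54,000/60,000 of the credit: $9,830 × 54,000/60,000 = $8,847.
Total: $1,548 + $4,600 + $8,847 = $14,995.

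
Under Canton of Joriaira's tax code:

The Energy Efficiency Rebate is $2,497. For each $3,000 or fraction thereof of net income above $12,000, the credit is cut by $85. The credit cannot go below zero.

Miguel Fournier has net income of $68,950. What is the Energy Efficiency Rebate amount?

$882

Energy Efficiency Rebate: income exceeds $12,000 by $56,950, which is 19 full-or-partial $3,000 increments; reduction = 19 × $85 = $1,615, leaving $882.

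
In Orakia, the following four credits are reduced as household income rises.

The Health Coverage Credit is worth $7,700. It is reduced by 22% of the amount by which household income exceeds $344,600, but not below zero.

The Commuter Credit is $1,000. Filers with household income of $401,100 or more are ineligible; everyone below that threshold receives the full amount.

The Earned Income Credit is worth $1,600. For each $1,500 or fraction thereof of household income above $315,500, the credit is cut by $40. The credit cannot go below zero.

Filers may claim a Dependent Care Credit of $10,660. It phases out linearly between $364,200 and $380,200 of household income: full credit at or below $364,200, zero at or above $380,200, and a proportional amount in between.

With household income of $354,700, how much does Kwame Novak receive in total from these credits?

Health Coverage Credit: 22% of the $10,100 excess over $344,600 is $2,222; credit = $7,700 − $2,222 = $5,478.
Commuter Credit: $354,700 is below the $401,100 cutoff, so the full $1,000 applies.
Earned Income Credit: income exceeds $315,500 by $39,200, which is 27 full-or-partial $1,500 increments; reduction = 27 × $40 = $1,080, leaving $520.
Dependent Care Credit: $354,700 is at or below the $364,200 threshold, so the full $10,660 applies.
Total: $5,478 + $1,000 + $520 + $10,660 = $17,658.

$17,658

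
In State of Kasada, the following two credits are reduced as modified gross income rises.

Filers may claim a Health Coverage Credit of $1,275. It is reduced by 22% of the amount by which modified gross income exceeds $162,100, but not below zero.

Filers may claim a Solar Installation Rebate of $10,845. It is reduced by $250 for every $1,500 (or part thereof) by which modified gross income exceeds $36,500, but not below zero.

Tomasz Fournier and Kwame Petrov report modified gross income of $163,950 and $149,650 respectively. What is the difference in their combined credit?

$407

Tomasz ($163,950): Health Coverage Credit: 22% of the $1,850 excess over $162,100 is $407; credit = $1,275 − $407 = $868. Solar Installation Rebate: income exceeds $36,500 by $127,450 → 85 increments × $250 = $21,250 ≥ base, so the credit is $0. total $868 + $0 = $868
Kwame ($149,650): Health Coverage Credit: $149,650 is at or below the $162,100 threshold, so the full $1,275 applies. Solar Installation Rebate: income exceeds $36,500 by $113,150 → 76 increments × $250 = $19,000 ≥ base, so the credit is $0. total $1,275 + $0 = $1,275
Difference: |$868 − $1,275| = $407.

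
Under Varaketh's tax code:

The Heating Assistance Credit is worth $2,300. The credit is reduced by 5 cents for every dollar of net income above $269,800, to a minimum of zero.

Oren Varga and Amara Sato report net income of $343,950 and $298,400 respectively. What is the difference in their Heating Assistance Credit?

Oren ($343,950): Heating Assistance Credit: 5% of the $74,150 excess over $269,800 is $3,707.50 ≥ base, so the credit is $0.
Amara ($298,400): Heating Assistance Credit: 5% of the $28,600 excess over $269,800 is $1,430; credit = $2,300 − $1,430 = $870.
Difference: |$0 − $870| = $870.

$870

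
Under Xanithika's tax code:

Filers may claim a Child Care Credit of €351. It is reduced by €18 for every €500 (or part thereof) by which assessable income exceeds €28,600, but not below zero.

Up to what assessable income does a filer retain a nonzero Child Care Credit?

After 19 increments the reduction is 19 × €18 = €342, leaving €9; one more increment wipes it out. Increment 19 ends at excess 19 × €500 = €9,500, so the highest qualifying income is €28,600 + €9,500 = €38,100.

€38,100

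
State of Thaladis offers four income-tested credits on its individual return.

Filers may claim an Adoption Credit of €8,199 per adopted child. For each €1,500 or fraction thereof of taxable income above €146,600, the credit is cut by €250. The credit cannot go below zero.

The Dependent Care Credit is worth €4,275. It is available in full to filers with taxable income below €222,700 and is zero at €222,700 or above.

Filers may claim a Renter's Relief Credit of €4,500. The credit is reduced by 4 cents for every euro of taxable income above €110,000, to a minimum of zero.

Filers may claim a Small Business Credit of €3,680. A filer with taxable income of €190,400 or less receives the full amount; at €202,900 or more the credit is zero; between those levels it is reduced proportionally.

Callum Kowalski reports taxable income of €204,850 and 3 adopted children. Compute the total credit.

€19,828

Adoption Credit: base = 3 × €8,199 = €24,597. income exceeds €146,600 by €58,250, which is 39 full-or-partial €1,500 increments; reduction = 39 × €250 = €9,750, leaving €14,847.
Dependent Care Credit: €204,850 is below the €222,700 cutoff, so the full €4,275 applies.
Renter's Relief Credit: 4% of the €94,850 excess over €110,000 is €3,794; credit = €4,500 − €3,794 = €706.
Small Business Credit: €204,850 is at or above €202,900, so the credit is €0.
Total: €14,847 + €4,275 + €706 + €0 = €19,828.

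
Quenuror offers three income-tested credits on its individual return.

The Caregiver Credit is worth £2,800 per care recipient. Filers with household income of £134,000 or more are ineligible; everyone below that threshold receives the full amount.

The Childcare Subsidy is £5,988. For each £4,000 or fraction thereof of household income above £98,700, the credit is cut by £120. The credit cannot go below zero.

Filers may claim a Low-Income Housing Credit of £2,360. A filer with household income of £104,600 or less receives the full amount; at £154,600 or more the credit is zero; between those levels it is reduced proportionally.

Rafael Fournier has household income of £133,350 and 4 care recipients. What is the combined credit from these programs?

£17,111

Caregiver Credit: base = 4 × £2,800 = £11,200. £133,350 is below the £134,000 cutoff, so the full £11,200 applies.
Childcare Subsidy: income exceeds £98,700 by £34,650, which is 9 full-or-partial £4,000 increments; reduction = 9 × £120 = £1,080, leaving £4,908.
Low-Income Housing Credit: £133,350 is £28,750 into a £50,000 phase-out range, leaving 21,250/50,000 of the credit: £2,360 × 21,250/50,000 = £1,003.
Total: £11,200 + £4,908 + £1,003 = £17,111.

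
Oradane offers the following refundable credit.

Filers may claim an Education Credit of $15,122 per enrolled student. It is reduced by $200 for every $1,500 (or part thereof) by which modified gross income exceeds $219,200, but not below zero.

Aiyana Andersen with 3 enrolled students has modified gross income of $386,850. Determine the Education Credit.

$22,966

Education Credit: base = 3 × $15,122 = $45,366. income exceeds $219,200 by $167,650, which is 112 full-or-partial $1,500 increments; reduction = 112 × $200 = $22,400, leaving $22,966.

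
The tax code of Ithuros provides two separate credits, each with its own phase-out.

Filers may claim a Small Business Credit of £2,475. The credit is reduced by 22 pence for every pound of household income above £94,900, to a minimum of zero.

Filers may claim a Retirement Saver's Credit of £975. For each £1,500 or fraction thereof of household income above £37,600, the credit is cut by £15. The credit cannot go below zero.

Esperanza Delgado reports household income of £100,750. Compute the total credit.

Small Business Credit: 22% of the £5,850 excess over £94,900 is £1,287; credit = £2,475 − £1,287 = £1,188.
Retirement Saver's Credit: income exceeds £37,600 by £63,150, which is 43 full-or-partial £1,500 increments; reduction = 43 × £15 = £645, leaving £330.
Total: £1,188 + £330 = £1,518.

£1,518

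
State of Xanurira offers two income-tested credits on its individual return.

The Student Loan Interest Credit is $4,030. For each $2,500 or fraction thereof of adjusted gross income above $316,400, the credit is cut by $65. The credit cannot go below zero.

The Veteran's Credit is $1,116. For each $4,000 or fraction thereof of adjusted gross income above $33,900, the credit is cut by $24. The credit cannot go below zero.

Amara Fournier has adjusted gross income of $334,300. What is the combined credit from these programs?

$3,510

Student Loan Interest Credit: income exceeds $316,400 by $17,900, which is 8 full-or-partial $2,500 increments; reduction = 8 × $65 = $520, leaving $3,510.
Veteran's Credit: income exceeds $33,900 by $300,400 → 76 increments × $24 = $1,824 ≥ base, so the credit is $0.
Total: $3,510 + $0 = $3,510.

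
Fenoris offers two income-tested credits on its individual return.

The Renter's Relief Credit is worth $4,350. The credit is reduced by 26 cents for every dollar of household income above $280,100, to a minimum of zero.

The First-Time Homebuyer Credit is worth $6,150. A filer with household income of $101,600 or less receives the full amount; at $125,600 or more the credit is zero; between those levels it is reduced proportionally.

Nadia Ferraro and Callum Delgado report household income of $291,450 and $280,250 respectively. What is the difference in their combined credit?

Nadia ($291,450): Renter's Relief Credit: 26% of the $11,350 excess over $280,100 is $2,951; credit = $4,350 − $2,951 = $1,399. First-Time Homebuyer Credit: $291,450 is at or above $125,600, so the credit is $0. total $1,399 + $0 = $1,399
Callum ($280,250): Renter's Relief Credit: 26% of the $150 excess over $280,100 is $39; credit = $4,350 − $39 = $4,311. First-Time Homebuyer Credit: $280,250 is at or above $125,600, so the credit is $0. total $4,311 + $0 = $4,311
Difference: |$1,399 − $4,311| = $2,912.

$2,912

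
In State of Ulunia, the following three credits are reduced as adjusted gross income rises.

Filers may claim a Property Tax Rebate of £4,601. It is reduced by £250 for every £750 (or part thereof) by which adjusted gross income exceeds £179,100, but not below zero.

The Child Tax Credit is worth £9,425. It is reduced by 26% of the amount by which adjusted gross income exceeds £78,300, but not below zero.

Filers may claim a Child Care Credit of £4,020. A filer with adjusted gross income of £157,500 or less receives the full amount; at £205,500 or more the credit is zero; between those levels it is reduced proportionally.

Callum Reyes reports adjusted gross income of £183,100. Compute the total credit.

£4,977

Property Tax Rebate: income exceeds £179,100 by £4,000, which is 6 full-or-partial £750 increments; reduction = 6 × £250 = £1,500, leaving £3,101.
Child Tax Credit: 26% of the £104,800 excess over £78,300 is £27,248 ≥ base, so the credit is £0.
Child Care Credit: £183,100 is £25,600 into a £48,000 phase-out range, leaving 22,400/48,000 of the credit: £4,020 × 22,400/48,000 = £1,876.
Total: £3,101 + £0 + £1,876 = £4,977.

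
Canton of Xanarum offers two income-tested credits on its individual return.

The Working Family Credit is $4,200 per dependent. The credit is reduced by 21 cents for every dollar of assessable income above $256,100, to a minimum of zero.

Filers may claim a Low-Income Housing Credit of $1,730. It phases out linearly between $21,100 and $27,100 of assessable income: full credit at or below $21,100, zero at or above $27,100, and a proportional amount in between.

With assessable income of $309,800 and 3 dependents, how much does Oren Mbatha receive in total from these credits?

Working Family Credit: base = 3 × $4,200 = $12,600. 21% of the $53,700 excess over $256,100 is $11,277; credit = $12,600 − $11,277 = $1,323.
Low-Income Housing Credit: $309,800 is at or above $27,100, so the credit is $0.
Total: $1,323 + $0 = $1,323.

$1,323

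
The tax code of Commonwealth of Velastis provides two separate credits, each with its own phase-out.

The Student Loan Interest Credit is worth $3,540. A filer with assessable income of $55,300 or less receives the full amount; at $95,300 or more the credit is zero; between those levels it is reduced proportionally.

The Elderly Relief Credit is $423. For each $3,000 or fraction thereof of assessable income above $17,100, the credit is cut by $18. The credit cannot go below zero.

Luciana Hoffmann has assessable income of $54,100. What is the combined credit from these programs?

Student Loan Interest Credit: $54,100 is at or below the $55,300 threshold, so the full $3,540 applies.
Elderly Relief Credit: income exceeds $17,100 by $37,000, which is 13 full-or-partial $3,000 increments; reduction = 13 × $18 = $234, leaving $189.
Total: $3,540 + $189 = $3,729.

$3,729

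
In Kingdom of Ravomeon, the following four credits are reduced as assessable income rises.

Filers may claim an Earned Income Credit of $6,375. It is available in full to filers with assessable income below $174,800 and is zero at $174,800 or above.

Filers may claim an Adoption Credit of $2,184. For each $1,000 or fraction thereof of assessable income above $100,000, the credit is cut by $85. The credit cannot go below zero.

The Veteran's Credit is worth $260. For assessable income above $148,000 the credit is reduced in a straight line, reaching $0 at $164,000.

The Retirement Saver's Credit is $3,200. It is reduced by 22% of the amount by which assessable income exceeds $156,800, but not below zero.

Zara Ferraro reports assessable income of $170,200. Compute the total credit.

$6,627

Earned Income Credit: $170,200 is below the $174,800 cutoff, so the full $6,375 applies.
Adoption Credit: income exceeds $100,000 by $70,200 → 71 increments × $85 = $6,035 ≥ base, so the credit is $0.
Veteran's Credit: $170,200 is at or above $164,000, so the credit is $0.
Retirement Saver's Credit: 22% of the $13,400 excess over $156,800 is $2,948; credit = $3,200 − $2,948 = $252.
Total: $6,375 + $0 + $0 + $252 = $6,627.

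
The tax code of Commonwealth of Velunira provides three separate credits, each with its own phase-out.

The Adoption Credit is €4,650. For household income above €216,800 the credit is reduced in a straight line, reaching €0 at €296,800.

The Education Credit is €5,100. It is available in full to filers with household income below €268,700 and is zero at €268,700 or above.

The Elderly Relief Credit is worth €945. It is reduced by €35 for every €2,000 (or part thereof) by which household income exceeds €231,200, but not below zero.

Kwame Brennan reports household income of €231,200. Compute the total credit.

Adoption Credit: €231,200 is €14,400 into a €80,000 phase-out range, leaving 65,600/80,000 of the credit: €4,650 × 65,600/80,000 = €3,813.
Education Credit: €231,200 is below the €268,700 cutoff, so the full €5,100 applies.
Elderly Relief Credit: €231,200 is at or below the €231,200 threshold, so the full €945 applies.
Total: €3,813 + €5,100 + €945 = €9,858.

€9,858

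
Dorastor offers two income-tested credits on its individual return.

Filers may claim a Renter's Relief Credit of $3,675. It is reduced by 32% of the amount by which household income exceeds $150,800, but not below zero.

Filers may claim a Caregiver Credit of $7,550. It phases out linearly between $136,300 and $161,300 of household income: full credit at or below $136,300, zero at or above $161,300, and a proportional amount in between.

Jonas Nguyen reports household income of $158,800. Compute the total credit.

$1,870

Renter's Relief Credit: 32% of the $8,000 excess over $150,800 is $2,560; credit = $3,675 − $2,560 = $1,115.
Caregiver Credit: $158,800 is $22,500 into a $25,000 phase-out range, leaving 2,500/25,000 of the credit: $7,550 × 2,500/25,000 = $755.
Total: $1,115 + $755 = $1,870.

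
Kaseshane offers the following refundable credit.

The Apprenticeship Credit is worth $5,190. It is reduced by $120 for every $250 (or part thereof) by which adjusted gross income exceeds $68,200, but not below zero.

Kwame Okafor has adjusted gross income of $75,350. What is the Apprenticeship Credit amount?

$1,710

Apprenticeship Credit: income exceeds $68,200 by $7,150, which is 29 full-or-partial $250 increments; reduction = 29 × $120 = $3,480, leaving $1,710.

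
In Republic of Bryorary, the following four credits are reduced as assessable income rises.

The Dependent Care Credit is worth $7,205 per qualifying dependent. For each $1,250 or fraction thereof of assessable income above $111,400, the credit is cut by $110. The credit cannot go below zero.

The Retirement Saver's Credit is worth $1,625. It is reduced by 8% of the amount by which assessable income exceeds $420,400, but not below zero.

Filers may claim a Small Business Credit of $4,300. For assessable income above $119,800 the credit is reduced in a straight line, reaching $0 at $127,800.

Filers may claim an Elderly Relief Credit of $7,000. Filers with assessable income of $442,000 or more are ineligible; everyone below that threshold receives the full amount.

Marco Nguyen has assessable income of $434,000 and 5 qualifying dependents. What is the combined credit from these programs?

$15,072

Dependent Care Credit: base = 5 × $7,205 = $36,025. income exceeds $111,400 by $322,600, which is 259 full-or-partial $1,250 increments; reduction = 259 × $110 = $28,490, leaving $7,535.
Retirement Saver's Credit: 8% of the $13,600 excess over $420,400 is $1,088; credit = $1,625 − $1,088 = $537.
Small Business Credit: $434,000 is at or above $127,800, so the credit is $0.
Elderly Relief Credit: $434,000 is below the $442,000 cutoff, so the full $7,000 applies.
Total: $7,535 + $537 + $0 + $7,000 = $15,072.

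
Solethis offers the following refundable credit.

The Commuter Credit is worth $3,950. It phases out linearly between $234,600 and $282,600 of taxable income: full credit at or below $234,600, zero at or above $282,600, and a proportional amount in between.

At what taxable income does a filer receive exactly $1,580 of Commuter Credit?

$263,400

$1,580 is 1,580/3,950 of the full $3,950, so 2,370/3,950 of the $48,000 range has been used: income = $234,600 + $48,000 × 2,370/3,950 = $263,400.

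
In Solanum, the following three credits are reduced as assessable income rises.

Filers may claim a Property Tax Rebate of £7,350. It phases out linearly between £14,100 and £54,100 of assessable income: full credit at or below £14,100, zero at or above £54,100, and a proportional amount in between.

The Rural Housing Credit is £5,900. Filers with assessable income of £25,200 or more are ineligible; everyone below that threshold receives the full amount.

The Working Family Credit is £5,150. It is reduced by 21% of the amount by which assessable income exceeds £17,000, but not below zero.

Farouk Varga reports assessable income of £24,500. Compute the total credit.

£14,914

Property Tax Rebate: £24,500 is £10,400 into a £40,000 phase-out range, leaving 29,600/40,000 of the credit: £7,350 × 29,600/40,000 = £5,439.
Rural Housing Credit: £24,500 is below the £25,200 cutoff, so the full £5,900 applies.
Working Family Credit: 21% of the £7,500 excess over £17,000 is £1,575; credit = £5,150 − £1,575 = £3,575.
Total: £5,439 + £5,900 + £3,575 = £14,914.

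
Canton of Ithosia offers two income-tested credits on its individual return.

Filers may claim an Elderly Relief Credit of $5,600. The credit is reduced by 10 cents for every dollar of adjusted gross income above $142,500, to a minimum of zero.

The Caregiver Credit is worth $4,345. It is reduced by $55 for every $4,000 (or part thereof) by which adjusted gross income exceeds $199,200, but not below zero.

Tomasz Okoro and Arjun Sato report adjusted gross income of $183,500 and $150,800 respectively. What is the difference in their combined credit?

Tomasz ($183,500): Elderly Relief Credit: 10% of the $41,000 excess over $142,500 is $4,100; credit = $5,600 − $4,100 = $1,500. Caregiver Credit: $183,500 is at or below the $199,200 threshold, so the full $4,345 applies. total $1,500 + $4,345 = $5,845
Arjun ($150,800): Elderly Relief Credit: 10% of the $8,300 excess over $142,500 is $830; credit = $5,600 − $830 = $4,770. Caregiver Credit: $150,800 is at or below the $199,200 threshold, so the full $4,345 applies. total $4,770 + $4,345 = $9,115
Difference: |$5,845 − $9,115| = $3,270.

$3,270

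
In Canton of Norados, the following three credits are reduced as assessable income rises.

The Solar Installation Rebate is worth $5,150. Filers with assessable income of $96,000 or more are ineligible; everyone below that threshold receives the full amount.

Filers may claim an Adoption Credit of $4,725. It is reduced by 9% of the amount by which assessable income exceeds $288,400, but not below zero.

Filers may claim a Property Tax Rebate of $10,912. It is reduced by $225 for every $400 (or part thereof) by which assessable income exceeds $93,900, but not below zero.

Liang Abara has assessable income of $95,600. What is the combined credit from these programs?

Solar Installation Rebate: $95,600 is below the $96,000 cutoff, so the full $5,150 applies.
Adoption Credit: $95,600 is at or below the $288,400 threshold, so the full $4,725 applies.
Property Tax Rebate: income exceeds $93,900 by $1,700, which is 5 full-or-partial $400 increments; reduction = 5 × $225 = $1,125, leaving $9,787.
Total: $5,150 + $4,725 + $9,787 = $19,662.

$19,662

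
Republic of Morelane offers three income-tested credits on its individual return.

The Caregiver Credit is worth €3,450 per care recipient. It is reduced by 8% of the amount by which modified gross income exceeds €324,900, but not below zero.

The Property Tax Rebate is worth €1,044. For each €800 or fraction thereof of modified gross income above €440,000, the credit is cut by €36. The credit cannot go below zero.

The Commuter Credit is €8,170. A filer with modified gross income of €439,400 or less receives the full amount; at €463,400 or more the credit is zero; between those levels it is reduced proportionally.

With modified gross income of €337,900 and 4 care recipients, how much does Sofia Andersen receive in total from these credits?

€21,974

Caregiver Credit: base = 4 × €3,450 = €13,800. 8% of the €13,000 excess over €324,900 is €1,040; credit = €13,800 − €1,040 = €12,760.
Property Tax Rebate: €337,900 is at or below the €440,000 threshold, so the full €1,044 applies.
Commuter Credit: €337,900 is at or below the €439,400 threshold, so the full €8,170 applies.
Total: €12,760 + €1,044 + €8,170 = €21,974.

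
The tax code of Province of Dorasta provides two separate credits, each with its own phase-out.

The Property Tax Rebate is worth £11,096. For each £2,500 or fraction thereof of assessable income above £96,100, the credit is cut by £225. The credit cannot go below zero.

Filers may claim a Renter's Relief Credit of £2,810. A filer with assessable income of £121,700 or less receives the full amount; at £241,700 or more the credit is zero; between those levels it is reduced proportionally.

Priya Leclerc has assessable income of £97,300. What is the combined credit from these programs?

£13,681

Property Tax Rebate: income exceeds £96,100 by £1,200, which is 1 full-or-partial £2,500 increment; reduction = 1 × £225 = £225, leaving £10,871.
Renter's Relief Credit: £97,300 is at or below the £121,700 threshold, so the full £2,810 applies.
Total: £10,871 + £2,810 = £13,681.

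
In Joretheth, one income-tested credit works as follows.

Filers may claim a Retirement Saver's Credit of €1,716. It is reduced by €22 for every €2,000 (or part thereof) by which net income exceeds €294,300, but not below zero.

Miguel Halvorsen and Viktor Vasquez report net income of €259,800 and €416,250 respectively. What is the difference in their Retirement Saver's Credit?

Miguel (€259,800): Retirement Saver's Credit: €259,800 is at or below the €294,300 threshold, so the full €1,716 applies.
Viktor (€416,250): Retirement Saver's Credit: income exceeds €294,300 by €121,950, which is 61 full-or-partial €2,000 increments; reduction = 61 × €22 = €1,342, leaving €374.
Difference: |€1,716 − €374| = €1,342.

€1,342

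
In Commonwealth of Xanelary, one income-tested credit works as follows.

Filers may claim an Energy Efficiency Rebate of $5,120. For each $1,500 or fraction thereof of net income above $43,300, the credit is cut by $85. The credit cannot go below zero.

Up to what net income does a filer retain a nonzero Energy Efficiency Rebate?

After 60 increments the reduction is 60 × $85 = $5,100, leaving $20; one more increment wipes it out. Increment 60 ends at excess 60 × $1,500 = $90,000, so the highest qualifying income is $43,300 + $90,000 = $133,300.

$133,300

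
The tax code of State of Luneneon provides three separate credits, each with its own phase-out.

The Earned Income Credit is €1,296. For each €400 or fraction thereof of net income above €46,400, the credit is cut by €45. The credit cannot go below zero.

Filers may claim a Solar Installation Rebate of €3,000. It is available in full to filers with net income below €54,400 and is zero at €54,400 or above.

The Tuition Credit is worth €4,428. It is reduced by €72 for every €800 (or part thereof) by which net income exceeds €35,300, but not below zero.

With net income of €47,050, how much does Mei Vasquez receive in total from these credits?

Earned Income Credit: income exceeds €46,400 by €650, which is 2 full-or-partial €400 increments; reduction = 2 × €45 = €90, leaving €1,206.
Solar Installation Rebate: €47,050 is below the €54,400 cutoff, so the full €3,000 applies.
Tuition Credit: income exceeds €35,300 by €11,750, which is 15 full-or-partial €800 increments; reduction = 15 × €72 = €1,080, leaving €3,348.
Total: €1,206 + €3,000 + €3,348 = €7,554.

€7,554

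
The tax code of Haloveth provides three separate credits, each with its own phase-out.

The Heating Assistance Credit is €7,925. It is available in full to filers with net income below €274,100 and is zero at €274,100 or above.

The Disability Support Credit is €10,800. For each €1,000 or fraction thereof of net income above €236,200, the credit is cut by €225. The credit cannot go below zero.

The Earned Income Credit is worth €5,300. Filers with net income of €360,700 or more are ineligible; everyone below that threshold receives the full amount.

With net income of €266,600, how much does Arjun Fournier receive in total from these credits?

€17,050

Heating Assistance Credit: €266,600 is below the €274,100 cutoff, so the full €7,925 applies.
Disability Support Credit: income exceeds €236,200 by €30,400, which is 31 full-or-partial €1,000 increments; reduction = 31 × €225 = €6,975, leaving €3,825.
Earned Income Credit: €266,600 is below the €360,700 cutoff, so the full €5,300 applies.
Total: €7,925 + €3,825 + €5,300 = €17,050.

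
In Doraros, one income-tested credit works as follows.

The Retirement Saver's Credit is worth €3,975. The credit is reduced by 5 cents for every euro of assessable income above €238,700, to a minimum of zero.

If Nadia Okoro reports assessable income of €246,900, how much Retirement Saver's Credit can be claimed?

Retirement Saver's Credit: 5% of the €8,200 excess over €238,700 is €410; credit = €3,975 − €410 = €3,565.

€3,565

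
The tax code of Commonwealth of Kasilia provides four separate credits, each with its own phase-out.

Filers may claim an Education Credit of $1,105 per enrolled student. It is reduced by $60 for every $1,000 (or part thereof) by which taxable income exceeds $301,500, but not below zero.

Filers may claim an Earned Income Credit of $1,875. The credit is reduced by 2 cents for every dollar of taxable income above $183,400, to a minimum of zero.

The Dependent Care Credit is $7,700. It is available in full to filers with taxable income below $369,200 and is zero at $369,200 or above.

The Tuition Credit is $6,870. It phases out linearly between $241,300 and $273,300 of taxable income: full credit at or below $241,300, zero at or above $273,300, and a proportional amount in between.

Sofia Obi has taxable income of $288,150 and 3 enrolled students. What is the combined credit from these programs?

$11,015

Education Credit: base = 3 × $1,105 = $3,315. $288,150 is at or below the $301,500 threshold, so the full $3,315 applies.
Earned Income Credit: 2% of the $104,750 excess over $183,400 is $2,095 ≥ base, so the credit is $0.
Dependent Care Credit: $288,150 is below the $369,200 cutoff, so the full $7,700 applies.
Tuition Credit: $288,150 is at or above $273,300, so the credit is $0.
Total: $3,315 + $0 + $7,700 + $0 = $11,015.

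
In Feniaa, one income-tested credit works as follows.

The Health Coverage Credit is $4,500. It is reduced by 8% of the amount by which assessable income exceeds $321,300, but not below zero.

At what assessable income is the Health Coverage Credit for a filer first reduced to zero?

The credit falls by 8% of each dollar above $321,300, so it reaches zero when the excess is $4,500 / 8% = $56,250: income = $321,300 + $56,250 = $377,550.

$377,550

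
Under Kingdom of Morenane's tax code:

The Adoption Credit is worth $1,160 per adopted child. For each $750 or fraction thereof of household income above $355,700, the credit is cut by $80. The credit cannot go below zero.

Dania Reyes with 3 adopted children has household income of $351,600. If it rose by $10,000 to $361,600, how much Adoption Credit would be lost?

$640

At $351,600 — base = 3 × $1,160 = $3,480. $351,600 is at or below the $355,700 threshold, so the full $3,480 applies.
At $361,600 — base = 3 × $1,160 = $3,480. income exceeds $355,700 by $5,900, which is 8 full-or-partial $750 increments; reduction = 8 × $80 = $640, leaving $2,840.
Lost: $3,480 − $2,840 = $640.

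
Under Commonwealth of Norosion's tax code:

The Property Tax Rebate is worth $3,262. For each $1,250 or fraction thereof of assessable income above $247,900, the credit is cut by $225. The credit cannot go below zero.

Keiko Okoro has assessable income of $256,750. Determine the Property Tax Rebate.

$1,462

Property Tax Rebate: income exceeds $247,900 by $8,850, which is 8 full-or-partial $1,250 increments; reduction = 8 × $225 = $1,800, leaving $1,462.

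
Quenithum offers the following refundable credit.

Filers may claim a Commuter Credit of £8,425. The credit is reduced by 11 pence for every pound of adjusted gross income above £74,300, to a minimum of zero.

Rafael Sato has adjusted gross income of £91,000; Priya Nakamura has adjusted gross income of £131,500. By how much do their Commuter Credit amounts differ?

Rafael (£91,000): Commuter Credit: 11% of the £16,700 excess over £74,300 is £1,837; credit = £8,425 − £1,837 = £6,588.
Priya (£131,500): Commuter Credit: 11% of the £57,200 excess over £74,300 is £6,292; credit = £8,425 − £6,292 = £2,133.
Difference: |£6,588 − £2,133| = £4,455.

£4,455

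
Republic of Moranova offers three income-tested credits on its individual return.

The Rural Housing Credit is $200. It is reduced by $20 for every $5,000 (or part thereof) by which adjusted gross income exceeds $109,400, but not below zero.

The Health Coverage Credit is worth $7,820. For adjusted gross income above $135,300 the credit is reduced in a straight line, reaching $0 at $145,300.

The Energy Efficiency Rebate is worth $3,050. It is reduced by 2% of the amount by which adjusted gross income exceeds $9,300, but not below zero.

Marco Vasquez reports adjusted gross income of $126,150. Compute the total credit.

Rural Housing Credit: income exceeds $109,400 by $16,750, which is 4 full-or-partial $5,000 increments; reduction = 4 × $20 = $80, leaving $120.
Health Coverage Credit: $126,150 is at or below the $135,300 threshold, so the full $7,820 applies.
Energy Efficiency Rebate: 2% of the $116,850 excess over $9,300 is $2,337; credit = $3,050 − $2,337 = $713.
Total: $120 + $7,820 + $713 = $8,653.

$8,653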